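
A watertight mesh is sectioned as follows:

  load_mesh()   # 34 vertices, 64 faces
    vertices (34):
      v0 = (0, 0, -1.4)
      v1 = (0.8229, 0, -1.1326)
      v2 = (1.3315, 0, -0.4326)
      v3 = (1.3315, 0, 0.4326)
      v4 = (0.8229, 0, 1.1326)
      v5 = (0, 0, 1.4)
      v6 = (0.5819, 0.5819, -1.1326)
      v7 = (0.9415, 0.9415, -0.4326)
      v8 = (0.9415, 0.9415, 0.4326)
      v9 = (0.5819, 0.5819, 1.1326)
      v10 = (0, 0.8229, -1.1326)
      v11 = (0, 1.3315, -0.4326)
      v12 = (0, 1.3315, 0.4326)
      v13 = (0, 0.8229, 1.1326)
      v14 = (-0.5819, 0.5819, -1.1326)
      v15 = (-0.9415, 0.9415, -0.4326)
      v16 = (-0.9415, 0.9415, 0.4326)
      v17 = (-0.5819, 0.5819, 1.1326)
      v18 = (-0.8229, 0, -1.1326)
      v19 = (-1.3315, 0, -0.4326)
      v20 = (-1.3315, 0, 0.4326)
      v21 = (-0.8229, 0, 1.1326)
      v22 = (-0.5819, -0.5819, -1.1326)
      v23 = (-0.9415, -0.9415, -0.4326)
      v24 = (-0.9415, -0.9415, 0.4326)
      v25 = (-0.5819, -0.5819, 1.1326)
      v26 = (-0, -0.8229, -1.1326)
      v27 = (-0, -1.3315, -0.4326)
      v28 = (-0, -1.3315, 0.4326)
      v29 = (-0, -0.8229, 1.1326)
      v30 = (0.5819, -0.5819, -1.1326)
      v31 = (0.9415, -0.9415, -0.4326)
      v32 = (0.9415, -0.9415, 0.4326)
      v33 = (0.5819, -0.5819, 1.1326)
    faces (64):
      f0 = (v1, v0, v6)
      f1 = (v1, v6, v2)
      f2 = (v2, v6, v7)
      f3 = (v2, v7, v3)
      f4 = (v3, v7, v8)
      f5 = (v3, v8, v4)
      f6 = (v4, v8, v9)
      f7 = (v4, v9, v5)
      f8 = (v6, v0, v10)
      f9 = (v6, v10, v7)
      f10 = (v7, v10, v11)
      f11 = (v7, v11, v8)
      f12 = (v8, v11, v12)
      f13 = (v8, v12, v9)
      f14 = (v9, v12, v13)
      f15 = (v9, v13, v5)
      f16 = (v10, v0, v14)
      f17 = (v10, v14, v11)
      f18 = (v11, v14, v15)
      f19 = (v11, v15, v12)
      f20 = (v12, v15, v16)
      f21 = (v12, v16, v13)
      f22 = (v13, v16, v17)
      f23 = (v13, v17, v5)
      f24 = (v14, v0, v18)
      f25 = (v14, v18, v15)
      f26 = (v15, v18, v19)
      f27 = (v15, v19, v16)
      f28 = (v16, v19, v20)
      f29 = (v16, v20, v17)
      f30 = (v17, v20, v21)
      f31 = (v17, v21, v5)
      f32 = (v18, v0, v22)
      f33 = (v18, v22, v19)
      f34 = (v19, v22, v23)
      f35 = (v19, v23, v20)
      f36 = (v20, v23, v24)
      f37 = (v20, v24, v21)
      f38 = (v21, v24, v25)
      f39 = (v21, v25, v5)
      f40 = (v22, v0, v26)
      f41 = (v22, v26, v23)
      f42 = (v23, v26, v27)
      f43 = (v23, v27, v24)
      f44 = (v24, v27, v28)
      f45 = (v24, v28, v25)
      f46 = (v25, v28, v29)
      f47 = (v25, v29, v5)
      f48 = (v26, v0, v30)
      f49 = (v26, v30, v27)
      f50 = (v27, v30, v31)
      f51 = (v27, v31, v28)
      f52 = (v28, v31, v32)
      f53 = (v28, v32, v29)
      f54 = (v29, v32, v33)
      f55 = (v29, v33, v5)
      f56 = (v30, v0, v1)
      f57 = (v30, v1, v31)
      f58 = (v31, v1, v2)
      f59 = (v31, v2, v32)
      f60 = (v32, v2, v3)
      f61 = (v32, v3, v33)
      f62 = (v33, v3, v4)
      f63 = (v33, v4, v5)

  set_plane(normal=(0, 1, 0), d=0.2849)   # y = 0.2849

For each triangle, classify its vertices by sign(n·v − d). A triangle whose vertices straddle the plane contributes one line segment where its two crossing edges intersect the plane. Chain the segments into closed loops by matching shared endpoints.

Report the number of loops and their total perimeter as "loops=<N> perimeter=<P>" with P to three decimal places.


Straddling triangles (20 of 64):
  (v1,v0,v6) [--+] → (0.2849, 0.2849, -1.26908)–(0.704906, 0.2849, -1.1326)  len=0.4416
  (v1,v6,v2) [-+-] → (0.704906, 0.2849, -1.1326)–(0.964494, 0.2849, -0.775322)  len=0.4416
  (v2,v6,v7) [-++] → (0.964494, 0.2849, -0.775322)–(1.21349, 0.2849, -0.4326)  len=0.4236
  (v2,v7,v3) [-+-] → (1.21349, 0.2849, -0.4326)–(1.21349, 0.2849, 0.170789)  len=0.6034
  (v3,v7,v8) [-++] → (1.21349, 0.2849, 0.170789)–(1.21349, 0.2849, 0.4326)  len=0.2618
  (v3,v8,v4) [-+-] → (1.21349, 0.2849, 0.4326)–(0.858789, 0.2849, 0.920778)  len=0.6034
  (v4,v8,v9) [-++] → (0.858789, 0.2849, 0.920778)–(0.704906, 0.2849, 1.1326)  len=0.2618
  (v4,v9,v5) [-+-] → (0.704906, 0.2849, 1.1326)–(0.2849, 0.2849, 1.26908)  len=0.4416
  (v6,v0,v10) [+-+] → (0.2849, 0.2849, -1.26908)–(0, 0.2849, -1.30742)  len=0.2875
  (v9,v13,v5) [++-] → (0, 0.2849, 1.30742)–(0.2849, 0.2849, 1.26908)  len=0.2875
  (v10,v0,v14) [+-+] → (0, 0.2849, -1.30742)–(-0.2849, 0.2849, -1.26908)  len=0.2875
  (v13,v17,v5) [++-] → (-0.2849, 0.2849, 1.26908)–(0, 0.2849, 1.30742)  len=0.2875
  (v14,v0,v18) [+--] → (-0.2849, 0.2849, -1.26908)–(-0.704906, 0.2849, -1.1326)  len=0.4416
  (v14,v18,v15) [+-+] → (-0.704906, 0.2849, -1.1326)–(-0.858789, 0.2849, -0.920778)  len=0.2618
  (v15,v18,v19) [+--] → (-0.858789, 0.2849, -0.920778)–(-1.21349, 0.2849, -0.4326)  len=0.6034
  (v15,v19,v16) [+-+] → (-1.21349, 0.2849, -0.4326)–(-1.21349, 0.2849, -0.170789)  len=0.2618
  (v16,v19,v20) [+--] → (-1.21349, 0.2849, -0.170789)–(-1.21349, 0.2849, 0.4326)  len=0.6034
  (v16,v20,v17) [+-+] → (-1.21349, 0.2849, 0.4326)–(-0.964494, 0.2849, 0.775322)  len=0.4236
  (v17,v20,v21) [+--] → (-0.964494, 0.2849, 0.775322)–(-0.704906, 0.2849, 1.1326)  len=0.4416
  (v17,v21,v5) [+--] → (-0.704906, 0.2849, 1.1326)–(-0.2849, 0.2849, 1.26908)  len=0.4416

Chained into 1 loop(s):
  loop 1: 20 segments, perimeter = 8.1078
Total perimeter = 8.108

loops=1 perimeter=8.108


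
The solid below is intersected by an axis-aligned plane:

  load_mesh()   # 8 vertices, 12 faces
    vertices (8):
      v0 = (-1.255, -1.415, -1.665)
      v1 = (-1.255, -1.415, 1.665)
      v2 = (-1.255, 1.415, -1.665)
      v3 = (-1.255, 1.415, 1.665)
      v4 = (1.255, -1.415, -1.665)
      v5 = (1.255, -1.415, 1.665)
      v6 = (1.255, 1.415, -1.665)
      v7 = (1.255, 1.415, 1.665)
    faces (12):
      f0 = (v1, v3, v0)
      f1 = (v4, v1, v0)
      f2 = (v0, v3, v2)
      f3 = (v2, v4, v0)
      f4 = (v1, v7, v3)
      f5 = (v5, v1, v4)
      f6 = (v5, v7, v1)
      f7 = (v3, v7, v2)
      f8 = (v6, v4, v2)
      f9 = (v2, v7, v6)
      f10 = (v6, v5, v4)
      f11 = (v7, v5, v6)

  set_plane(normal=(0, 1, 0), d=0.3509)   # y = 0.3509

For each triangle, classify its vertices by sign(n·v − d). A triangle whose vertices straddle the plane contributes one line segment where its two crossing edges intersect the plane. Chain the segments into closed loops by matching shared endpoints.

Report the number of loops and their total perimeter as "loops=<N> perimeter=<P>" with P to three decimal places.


loops=1 perimeter=11.680

Straddling triangles (8 of 12):
  (v1,v3,v0) [-+-] → (-1.255, 0.3509, 1.665)–(-1.255, 0.3509, 0.412896)  len=1.2521
  (v0,v3,v2) [-++] → (-1.255, 0.3509, 0.412896)–(-1.255, 0.3509, -1.665)  len=2.0779
  (v2,v4,v0) [+--] → (-0.311222, 0.3509, -1.665)–(-1.255, 0.3509, -1.665)  len=0.9438
  (v1,v7,v3) [-++] → (0.311222, 0.3509, 1.665)–(-1.255, 0.3509, 1.665)  len=1.5662
  (v5,v7,v1) [-+-] → (1.255, 0.3509, 1.665)–(0.311222, 0.3509, 1.665)  len=0.9438
  (v6,v4,v2) [+-+] → (1.255, 0.3509, -1.665)–(-0.311222, 0.3509, -1.665)  len=1.5662
  (v6,v5,v4) [+--] → (1.255, 0.3509, -0.412896)–(1.255, 0.3509, -1.665)  len=1.2521
  (v7,v5,v6) [+-+] → (1.255, 0.3509, 1.665)–(1.255, 0.3509, -0.412896)  len=2.0779

Chained into 1 loop(s):
  loop 1: 8 segments, perimeter = 11.6800
Total perimeter = 11.680


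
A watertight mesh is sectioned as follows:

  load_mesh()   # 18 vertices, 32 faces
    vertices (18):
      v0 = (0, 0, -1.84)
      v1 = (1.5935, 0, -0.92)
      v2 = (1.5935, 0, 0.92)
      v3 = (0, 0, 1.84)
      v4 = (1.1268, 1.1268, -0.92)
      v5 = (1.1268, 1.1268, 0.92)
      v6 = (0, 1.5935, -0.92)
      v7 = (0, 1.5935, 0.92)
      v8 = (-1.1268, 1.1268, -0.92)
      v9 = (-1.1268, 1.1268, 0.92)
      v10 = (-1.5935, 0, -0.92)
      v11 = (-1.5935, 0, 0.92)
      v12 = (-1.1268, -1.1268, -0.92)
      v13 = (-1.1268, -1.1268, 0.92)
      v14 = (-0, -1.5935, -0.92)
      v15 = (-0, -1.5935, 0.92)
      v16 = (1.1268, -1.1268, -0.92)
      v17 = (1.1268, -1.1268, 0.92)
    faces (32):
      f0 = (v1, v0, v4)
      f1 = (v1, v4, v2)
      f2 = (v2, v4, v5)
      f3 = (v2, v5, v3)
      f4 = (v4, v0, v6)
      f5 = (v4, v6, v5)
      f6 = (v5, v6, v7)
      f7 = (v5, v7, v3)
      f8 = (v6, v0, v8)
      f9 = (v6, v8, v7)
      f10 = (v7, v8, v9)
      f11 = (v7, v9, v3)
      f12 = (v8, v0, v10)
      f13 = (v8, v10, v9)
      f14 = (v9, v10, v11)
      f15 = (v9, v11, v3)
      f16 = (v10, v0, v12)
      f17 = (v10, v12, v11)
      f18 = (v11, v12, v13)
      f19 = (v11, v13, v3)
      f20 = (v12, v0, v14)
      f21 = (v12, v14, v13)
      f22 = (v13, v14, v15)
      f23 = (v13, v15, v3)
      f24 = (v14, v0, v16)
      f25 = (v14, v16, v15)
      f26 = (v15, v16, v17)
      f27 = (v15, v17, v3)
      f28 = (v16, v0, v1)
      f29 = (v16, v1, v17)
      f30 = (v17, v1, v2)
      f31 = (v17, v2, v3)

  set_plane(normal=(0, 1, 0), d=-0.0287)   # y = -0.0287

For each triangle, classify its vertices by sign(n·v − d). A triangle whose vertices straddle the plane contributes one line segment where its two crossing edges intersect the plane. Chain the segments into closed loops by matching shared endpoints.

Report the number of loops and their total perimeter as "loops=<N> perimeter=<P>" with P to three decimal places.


loops=1 perimeter=10.971

Straddling triangles (12 of 32):
  (v10,v0,v12) [++-] → (-0.0287, -0.0287, -1.81657)–(-1.58161, -0.0287, -0.92)  len=1.7931
  (v10,v12,v11) [+-+] → (-1.58161, -0.0287, -0.92)–(-1.58161, -0.0287, 0.873135)  len=1.7931
  (v11,v12,v13) [+--] → (-1.58161, -0.0287, 0.873135)–(-1.58161, -0.0287, 0.92)  len=0.0469
  (v11,v13,v3) [+-+] → (-1.58161, -0.0287, 0.92)–(-0.0287, -0.0287, 1.81657)  len=1.7931
  (v12,v0,v14) [-+-] → (-0.0287, -0.0287, -1.81657)–(0, -0.0287, -1.82343)  len=0.0295
  (v13,v15,v3) [--+] → (0, -0.0287, 1.82343)–(-0.0287, -0.0287, 1.81657)  len=0.0295
  (v14,v0,v16) [-+-] → (0, -0.0287, -1.82343)–(0.0287, -0.0287, -1.81657)  len=0.0295
  (v15,v17,v3) [--+] → (0.0287, -0.0287, 1.81657)–(0, -0.0287, 1.82343)  len=0.0295
  (v16,v0,v1) [-++] → (0.0287, -0.0287, -1.81657)–(1.58161, -0.0287, -0.92)  len=1.7931
  (v16,v1,v17) [-+-] → (1.58161, -0.0287, -0.92)–(1.58161, -0.0287, -0.873135)  len=0.0469
  (v17,v1,v2) [-++] → (1.58161, -0.0287, -0.873135)–(1.58161, -0.0287, 0.92)  len=1.7931
  (v17,v2,v3) [-++] → (1.58161, -0.0287, 0.92)–(0.0287, -0.0287, 1.81657)  len=1.7931

Chained into 1 loop(s):
  loop 1: 12 segments, perimeter = 10.9706
Total perimeter = 10.971


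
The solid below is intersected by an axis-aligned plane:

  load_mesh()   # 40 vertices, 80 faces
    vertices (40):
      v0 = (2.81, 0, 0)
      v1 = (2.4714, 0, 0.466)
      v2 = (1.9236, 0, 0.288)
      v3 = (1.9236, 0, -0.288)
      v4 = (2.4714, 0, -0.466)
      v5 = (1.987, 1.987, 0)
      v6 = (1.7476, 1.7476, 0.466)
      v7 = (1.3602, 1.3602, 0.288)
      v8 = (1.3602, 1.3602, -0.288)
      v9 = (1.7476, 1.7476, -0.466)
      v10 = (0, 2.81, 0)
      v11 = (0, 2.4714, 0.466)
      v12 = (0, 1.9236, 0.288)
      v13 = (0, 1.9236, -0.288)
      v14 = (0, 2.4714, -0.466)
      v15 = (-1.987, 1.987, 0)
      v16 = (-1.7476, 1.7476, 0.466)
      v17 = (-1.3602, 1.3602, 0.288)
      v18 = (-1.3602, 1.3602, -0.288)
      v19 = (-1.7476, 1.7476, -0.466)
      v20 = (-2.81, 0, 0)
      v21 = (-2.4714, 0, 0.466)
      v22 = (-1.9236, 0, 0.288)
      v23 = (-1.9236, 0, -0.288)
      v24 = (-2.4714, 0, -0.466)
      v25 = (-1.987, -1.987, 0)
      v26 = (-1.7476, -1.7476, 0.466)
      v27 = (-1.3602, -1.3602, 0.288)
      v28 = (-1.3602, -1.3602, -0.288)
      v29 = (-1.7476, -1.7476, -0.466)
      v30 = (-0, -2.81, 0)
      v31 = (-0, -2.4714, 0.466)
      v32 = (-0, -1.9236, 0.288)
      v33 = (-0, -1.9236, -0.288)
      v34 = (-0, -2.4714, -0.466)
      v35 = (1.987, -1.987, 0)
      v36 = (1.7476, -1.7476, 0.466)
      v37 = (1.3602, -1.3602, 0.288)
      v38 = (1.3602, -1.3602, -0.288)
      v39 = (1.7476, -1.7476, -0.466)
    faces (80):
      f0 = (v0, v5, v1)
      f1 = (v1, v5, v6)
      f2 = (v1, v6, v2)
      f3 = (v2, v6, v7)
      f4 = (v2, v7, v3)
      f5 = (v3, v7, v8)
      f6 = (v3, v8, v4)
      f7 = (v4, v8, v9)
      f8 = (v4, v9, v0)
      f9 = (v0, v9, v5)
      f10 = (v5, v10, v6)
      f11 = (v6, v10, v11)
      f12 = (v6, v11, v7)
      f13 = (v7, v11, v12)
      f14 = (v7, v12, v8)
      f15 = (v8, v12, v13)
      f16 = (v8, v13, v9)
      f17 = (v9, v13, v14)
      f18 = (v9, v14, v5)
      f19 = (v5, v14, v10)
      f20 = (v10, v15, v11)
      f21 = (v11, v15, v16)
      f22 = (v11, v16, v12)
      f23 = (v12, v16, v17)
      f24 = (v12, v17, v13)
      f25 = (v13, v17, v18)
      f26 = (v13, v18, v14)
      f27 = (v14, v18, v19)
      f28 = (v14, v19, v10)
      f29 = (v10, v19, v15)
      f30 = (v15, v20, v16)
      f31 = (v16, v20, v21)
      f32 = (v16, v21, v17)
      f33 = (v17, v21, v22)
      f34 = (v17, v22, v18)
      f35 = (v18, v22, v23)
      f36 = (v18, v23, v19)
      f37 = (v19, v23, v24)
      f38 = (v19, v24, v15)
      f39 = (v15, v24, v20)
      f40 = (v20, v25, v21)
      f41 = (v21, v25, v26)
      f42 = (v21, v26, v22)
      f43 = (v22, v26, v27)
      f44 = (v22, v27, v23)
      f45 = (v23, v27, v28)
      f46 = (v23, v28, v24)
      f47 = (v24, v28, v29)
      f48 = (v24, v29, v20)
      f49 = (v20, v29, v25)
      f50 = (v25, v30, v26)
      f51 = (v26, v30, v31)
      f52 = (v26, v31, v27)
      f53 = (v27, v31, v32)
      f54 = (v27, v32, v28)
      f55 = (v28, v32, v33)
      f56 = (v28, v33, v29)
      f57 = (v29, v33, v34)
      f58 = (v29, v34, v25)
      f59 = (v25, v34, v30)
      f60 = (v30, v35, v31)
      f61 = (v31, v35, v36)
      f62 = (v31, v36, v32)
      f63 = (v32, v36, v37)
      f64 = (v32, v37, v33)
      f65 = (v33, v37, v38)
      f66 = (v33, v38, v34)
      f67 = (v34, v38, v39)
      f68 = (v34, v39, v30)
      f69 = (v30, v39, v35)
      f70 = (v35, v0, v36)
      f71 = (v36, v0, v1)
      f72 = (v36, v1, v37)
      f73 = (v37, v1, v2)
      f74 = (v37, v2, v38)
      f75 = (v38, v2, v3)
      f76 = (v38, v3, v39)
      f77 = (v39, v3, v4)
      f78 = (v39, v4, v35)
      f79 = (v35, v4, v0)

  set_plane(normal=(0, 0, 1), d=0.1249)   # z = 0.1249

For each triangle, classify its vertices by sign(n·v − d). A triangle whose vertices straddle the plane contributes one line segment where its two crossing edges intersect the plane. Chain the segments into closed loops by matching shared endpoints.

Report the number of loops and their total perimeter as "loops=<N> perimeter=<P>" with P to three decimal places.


loops=2 perimeter=28.428

Straddling triangles (32 of 80):
  (v0,v5,v1) [--+] → (2.11683, 1.45443, 0.1249)–(2.71925, 0, 0.1249)  len=1.5743
  (v1,v5,v6) [+-+] → (2.11683, 1.45443, 0.1249)–(1.92283, 1.92283, 0.1249)  len=0.5070
  (v2,v7,v3) [++-] → (1.51973, 0.975046, 0.1249)–(1.9236, 0, 0.1249)  len=1.0554
  (v3,v7,v8) [-+-] → (1.51973, 0.975046, 0.1249)–(1.3602, 1.3602, 0.1249)  len=0.4169
  (v5,v10,v6) [--+] → (0.468402, 2.52525, 0.1249)–(1.92283, 1.92283, 0.1249)  len=1.5743
  (v6,v10,v11) [+-+] → (0.468402, 2.52525, 0.1249)–(0, 2.71925, 0.1249)  len=0.5070
  (v7,v12,v8) [++-] → (0.385154, 1.76407, 0.1249)–(1.3602, 1.3602, 0.1249)  len=1.0554
  (v8,v12,v13) [-+-] → (0.385154, 1.76407, 0.1249)–(0, 1.9236, 0.1249)  len=0.4169
  (v10,v15,v11) [--+] → (-1.45443, 2.11683, 0.1249)–(0, 2.71925, 0.1249)  len=1.5743
  (v11,v15,v16) [+-+] → (-1.45443, 2.11683, 0.1249)–(-1.92283, 1.92283, 0.1249)  len=0.5070
  (v12,v17,v13) [++-] → (-0.975046, 1.51973, 0.1249)–(0, 1.9236, 0.1249)  len=1.0554
  (v13,v17,v18) [-+-] → (-0.975046, 1.51973, 0.1249)–(-1.3602, 1.3602, 0.1249)  len=0.4169
  (v15,v20,v16) [--+] → (-2.52525, 0.468402, 0.1249)–(-1.92283, 1.92283, 0.1249)  len=1.5743
  (v16,v20,v21) [+-+] → (-2.52525, 0.468402, 0.1249)–(-2.71925, 0, 0.1249)  len=0.5070
  (v17,v22,v18) [++-] → (-1.76407, 0.385154, 0.1249)–(-1.3602, 1.3602, 0.1249)  len=1.0554
  (v18,v22,v23) [-+-] → (-1.76407, 0.385154, 0.1249)–(-1.9236, 0, 0.1249)  len=0.4169
  (v20,v25,v21) [--+] → (-2.11683, -1.45443, 0.1249)–(-2.71925, 0, 0.1249)  len=1.5743
  (v21,v25,v26) [+-+] → (-2.11683, -1.45443, 0.1249)–(-1.92283, -1.92283, 0.1249)  len=0.5070
  (v22,v27,v23) [++-] → (-1.51973, -0.975046, 0.1249)–(-1.9236, 0, 0.1249)  len=1.0554
  (v23,v27,v28) [-+-] → (-1.51973, -0.975046, 0.1249)–(-1.3602, -1.3602, 0.1249)  len=0.4169
  (v25,v30,v26) [--+] → (-0.468402, -2.52525, 0.1249)–(-1.92283, -1.92283, 0.1249)  len=1.5743
  (v26,v30,v31) [+-+] → (-0.468402, -2.52525, 0.1249)–(0, -2.71925, 0.1249)  len=0.5070
  (v27,v32,v28) [++-] → (-0.385154, -1.76407, 0.1249)–(-1.3602, -1.3602, 0.1249)  len=1.0554
  (v28,v32,v33) [-+-] → (-0.385154, -1.76407, 0.1249)–(0, -1.9236, 0.1249)  len=0.4169
  (v30,v35,v31) [--+] → (1.45443, -2.11683, 0.1249)–(0, -2.71925, 0.1249)  len=1.5743
  (v31,v35,v36) [+-+] → (1.45443, -2.11683, 0.1249)–(1.92283, -1.92283, 0.1249)  len=0.5070
  (v32,v37,v33) [++-] → (0.975046, -1.51973, 0.1249)–(0, -1.9236, 0.1249)  len=1.0554
  (v33,v37,v38) [-+-] → (0.975046, -1.51973, 0.1249)–(1.3602, -1.3602, 0.1249)  len=0.4169
  (v35,v0,v36) [--+] → (2.52525, -0.468402, 0.1249)–(1.92283, -1.92283, 0.1249)  len=1.5743
  (v36,v0,v1) [+-+] → (2.52525, -0.468402, 0.1249)–(2.71925, 0, 0.1249)  len=0.5070
  (v37,v2,v38) [++-] → (1.76407, -0.385154, 0.1249)–(1.3602, -1.3602, 0.1249)  len=1.0554
  (v38,v2,v3) [-+-] → (1.76407, -0.385154, 0.1249)–(1.9236, 0, 0.1249)  len=0.4169

Chained into 2 loop(s):
  loop 1: 16 segments, perimeter = 16.6499
  loop 2: 16 segments, perimeter = 11.7781
Total perimeter = 28.428


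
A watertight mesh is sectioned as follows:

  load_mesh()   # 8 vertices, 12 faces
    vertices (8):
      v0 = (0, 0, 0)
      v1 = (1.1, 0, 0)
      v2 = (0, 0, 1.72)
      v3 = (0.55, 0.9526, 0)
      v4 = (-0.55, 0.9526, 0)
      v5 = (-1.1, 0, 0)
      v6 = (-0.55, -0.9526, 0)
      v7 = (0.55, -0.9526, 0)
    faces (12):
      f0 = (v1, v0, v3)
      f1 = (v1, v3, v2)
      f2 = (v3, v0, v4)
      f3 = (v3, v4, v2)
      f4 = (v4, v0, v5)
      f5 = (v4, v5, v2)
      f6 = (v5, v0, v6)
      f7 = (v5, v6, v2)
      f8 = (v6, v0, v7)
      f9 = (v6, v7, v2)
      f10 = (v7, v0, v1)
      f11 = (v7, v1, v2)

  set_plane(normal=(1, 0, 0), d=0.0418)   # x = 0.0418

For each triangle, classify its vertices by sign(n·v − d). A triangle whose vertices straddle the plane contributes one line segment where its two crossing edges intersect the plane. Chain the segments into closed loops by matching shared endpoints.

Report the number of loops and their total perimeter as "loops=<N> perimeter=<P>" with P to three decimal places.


Straddling triangles (8 of 12):
  (v1,v0,v3) [+-+] → (0.0418, 0, 0)–(0.0418, 0.0723976, 0)  len=0.0724
  (v1,v3,v2) [++-] → (0.0418, 0.0723976, 1.58928)–(0.0418, 0, 1.65464)  len=0.0975
  (v3,v0,v4) [+--] → (0.0418, 0.0723976, 0)–(0.0418, 0.9526, 0)  len=0.8802
  (v3,v4,v2) [+--] → (0.0418, 0.9526, 0)–(0.0418, 0.0723976, 1.58928)  len=1.8167
  (v6,v0,v7) [--+] → (0.0418, -0.0723976, 0)–(0.0418, -0.9526, 0)  len=0.8802
  (v6,v7,v2) [-+-] → (0.0418, -0.9526, 0)–(0.0418, -0.0723976, 1.58928)  len=1.8167
  (v7,v0,v1) [+-+] → (0.0418, -0.0723976, 0)–(0.0418, 0, 0)  len=0.0724
  (v7,v1,v2) [++-] → (0.0418, 0, 1.65464)–(0.0418, -0.0723976, 1.58928)  len=0.0975

Chained into 1 loop(s):
  loop 1: 8 segments, perimeter = 5.7338
Total perimeter = 5.734

loops=1 perimeter=5.734


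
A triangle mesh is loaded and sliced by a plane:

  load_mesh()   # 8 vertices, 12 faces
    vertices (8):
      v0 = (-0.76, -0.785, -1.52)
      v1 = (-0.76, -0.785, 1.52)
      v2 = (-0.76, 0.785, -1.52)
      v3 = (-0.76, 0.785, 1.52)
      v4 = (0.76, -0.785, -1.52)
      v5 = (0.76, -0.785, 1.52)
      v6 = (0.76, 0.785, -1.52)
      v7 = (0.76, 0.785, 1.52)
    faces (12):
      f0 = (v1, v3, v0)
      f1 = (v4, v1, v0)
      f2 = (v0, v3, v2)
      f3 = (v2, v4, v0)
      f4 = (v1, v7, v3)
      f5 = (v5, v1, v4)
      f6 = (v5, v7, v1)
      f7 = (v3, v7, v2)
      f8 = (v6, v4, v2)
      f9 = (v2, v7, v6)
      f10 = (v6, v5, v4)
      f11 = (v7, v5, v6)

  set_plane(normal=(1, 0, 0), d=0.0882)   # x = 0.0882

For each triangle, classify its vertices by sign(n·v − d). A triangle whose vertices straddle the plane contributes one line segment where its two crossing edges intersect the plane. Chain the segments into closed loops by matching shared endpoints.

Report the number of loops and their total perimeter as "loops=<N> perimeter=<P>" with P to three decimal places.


Straddling triangles (8 of 12):
  (v4,v1,v0) [+--] → (0.0882, -0.785, -0.1764)–(0.0882, -0.785, -1.52)  len=1.3436
  (v2,v4,v0) [-+-] → (0.0882, -0.0911013, -1.52)–(0.0882, -0.785, -1.52)  len=0.6939
  (v1,v7,v3) [-+-] → (0.0882, 0.0911013, 1.52)–(0.0882, 0.785, 1.52)  len=0.6939
  (v5,v1,v4) [+-+] → (0.0882, -0.785, 1.52)–(0.0882, -0.785, -0.1764)  len=1.6964
  (v5,v7,v1) [++-] → (0.0882, 0.0911013, 1.52)–(0.0882, -0.785, 1.52)  len=0.8761
  (v3,v7,v2) [-+-] → (0.0882, 0.785, 1.52)–(0.0882, 0.785, 0.1764)  len=1.3436
  (v6,v4,v2) [++-] → (0.0882, -0.0911013, -1.52)–(0.0882, 0.785, -1.52)  len=0.8761
  (v2,v7,v6) [-++] → (0.0882, 0.785, 0.1764)–(0.0882, 0.785, -1.52)  len=1.6964

Chained into 1 loop(s):
  loop 1: 8 segments, perimeter = 9.2200
Total perimeter = 9.220

loops=1 perimeter=9.220


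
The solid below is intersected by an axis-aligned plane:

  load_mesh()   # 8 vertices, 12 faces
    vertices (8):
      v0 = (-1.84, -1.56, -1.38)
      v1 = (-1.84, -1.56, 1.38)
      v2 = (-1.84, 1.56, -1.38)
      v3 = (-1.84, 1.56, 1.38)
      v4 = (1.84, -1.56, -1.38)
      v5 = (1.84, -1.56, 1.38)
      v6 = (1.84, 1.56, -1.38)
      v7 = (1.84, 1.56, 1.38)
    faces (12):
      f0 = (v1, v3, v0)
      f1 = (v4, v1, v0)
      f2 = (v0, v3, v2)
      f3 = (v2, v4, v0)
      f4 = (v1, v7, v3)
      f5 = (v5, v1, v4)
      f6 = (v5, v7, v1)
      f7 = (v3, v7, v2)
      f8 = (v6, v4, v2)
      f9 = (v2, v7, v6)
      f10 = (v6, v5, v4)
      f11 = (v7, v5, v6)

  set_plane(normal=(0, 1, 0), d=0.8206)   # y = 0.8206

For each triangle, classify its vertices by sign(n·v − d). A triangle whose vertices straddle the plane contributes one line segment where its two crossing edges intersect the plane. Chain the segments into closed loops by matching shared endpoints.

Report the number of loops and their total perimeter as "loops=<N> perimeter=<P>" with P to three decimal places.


loops=1 perimeter=12.880

Straddling triangles (8 of 12):
  (v1,v3,v0) [-+-] → (-1.84, 0.8206, 1.38)–(-1.84, 0.8206, 0.725915)  len=0.6541
  (v0,v3,v2) [-++] → (-1.84, 0.8206, 0.725915)–(-1.84, 0.8206, -1.38)  len=2.1059
  (v2,v4,v0) [+--] → (-0.967887, 0.8206, -1.38)–(-1.84, 0.8206, -1.38)  len=0.8721
  (v1,v7,v3) [-++] → (0.967887, 0.8206, 1.38)–(-1.84, 0.8206, 1.38)  len=2.8079
  (v5,v7,v1) [-+-] → (1.84, 0.8206, 1.38)–(0.967887, 0.8206, 1.38)  len=0.8721
  (v6,v4,v2) [+-+] → (1.84, 0.8206, -1.38)–(-0.967887, 0.8206, -1.38)  len=2.8079
  (v6,v5,v4) [+--] → (1.84, 0.8206, -0.725915)–(1.84, 0.8206, -1.38)  len=0.6541
  (v7,v5,v6) [+-+] → (1.84, 0.8206, 1.38)–(1.84, 0.8206, -0.725915)  len=2.1059

Chained into 1 loop(s):
  loop 1: 8 segments, perimeter = 12.8800
Total perimeter = 12.880


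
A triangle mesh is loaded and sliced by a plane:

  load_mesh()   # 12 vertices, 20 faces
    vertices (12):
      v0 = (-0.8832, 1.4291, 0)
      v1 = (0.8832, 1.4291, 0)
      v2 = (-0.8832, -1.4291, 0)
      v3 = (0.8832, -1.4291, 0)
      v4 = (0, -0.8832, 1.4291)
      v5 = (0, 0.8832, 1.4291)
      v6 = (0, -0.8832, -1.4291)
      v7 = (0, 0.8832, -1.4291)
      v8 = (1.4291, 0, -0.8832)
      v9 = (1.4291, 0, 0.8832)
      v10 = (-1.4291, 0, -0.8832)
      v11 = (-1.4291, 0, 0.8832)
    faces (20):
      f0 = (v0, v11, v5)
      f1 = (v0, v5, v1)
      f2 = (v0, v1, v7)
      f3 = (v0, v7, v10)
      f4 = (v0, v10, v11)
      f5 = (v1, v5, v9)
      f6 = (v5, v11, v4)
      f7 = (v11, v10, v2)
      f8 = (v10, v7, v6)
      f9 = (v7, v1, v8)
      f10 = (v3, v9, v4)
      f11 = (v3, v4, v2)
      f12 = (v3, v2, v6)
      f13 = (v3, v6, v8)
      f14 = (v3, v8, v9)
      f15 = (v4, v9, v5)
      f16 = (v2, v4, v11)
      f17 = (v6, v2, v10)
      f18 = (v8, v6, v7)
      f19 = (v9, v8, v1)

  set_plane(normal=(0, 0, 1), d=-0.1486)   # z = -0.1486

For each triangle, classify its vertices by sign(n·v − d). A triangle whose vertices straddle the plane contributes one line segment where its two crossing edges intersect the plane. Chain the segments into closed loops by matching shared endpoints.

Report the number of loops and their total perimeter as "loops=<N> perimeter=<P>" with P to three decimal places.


Straddling triangles (10 of 20):
  (v0,v1,v7) [++-] → (0.791364, 1.37234, -0.1486)–(-0.791364, 1.37234, -0.1486)  len=1.5827
  (v0,v7,v10) [+--] → (-0.791364, 1.37234, -0.1486)–(-0.975049, 1.18865, -0.1486)  len=0.2598
  (v0,v10,v11) [+-+] → (-0.975049, 1.18865, -0.1486)–(-1.4291, 0, -0.1486)  len=1.2724
  (v11,v10,v2) [+-+] → (-1.4291, 0, -0.1486)–(-0.975049, -1.18865, -0.1486)  len=1.2724
  (v7,v1,v8) [-+-] → (0.791364, 1.37234, -0.1486)–(0.975049, 1.18865, -0.1486)  len=0.2598
  (v3,v2,v6) [++-] → (-0.791364, -1.37234, -0.1486)–(0.791364, -1.37234, -0.1486)  len=1.5827
  (v3,v6,v8) [+--] → (0.791364, -1.37234, -0.1486)–(0.975049, -1.18865, -0.1486)  len=0.2598
  (v3,v8,v9) [+-+] → (0.975049, -1.18865, -0.1486)–(1.4291, 0, -0.1486)  len=1.2724
  (v6,v2,v10) [-+-] → (-0.791364, -1.37234, -0.1486)–(-0.975049, -1.18865, -0.1486)  len=0.2598
  (v9,v8,v1) [+-+] → (1.4291, 0, -0.1486)–(0.975049, 1.18865, -0.1486)  len=1.2724

Chained into 1 loop(s):
  loop 1: 10 segments, perimeter = 9.2942
Total perimeter = 9.294

loops=1 perimeter=9.294


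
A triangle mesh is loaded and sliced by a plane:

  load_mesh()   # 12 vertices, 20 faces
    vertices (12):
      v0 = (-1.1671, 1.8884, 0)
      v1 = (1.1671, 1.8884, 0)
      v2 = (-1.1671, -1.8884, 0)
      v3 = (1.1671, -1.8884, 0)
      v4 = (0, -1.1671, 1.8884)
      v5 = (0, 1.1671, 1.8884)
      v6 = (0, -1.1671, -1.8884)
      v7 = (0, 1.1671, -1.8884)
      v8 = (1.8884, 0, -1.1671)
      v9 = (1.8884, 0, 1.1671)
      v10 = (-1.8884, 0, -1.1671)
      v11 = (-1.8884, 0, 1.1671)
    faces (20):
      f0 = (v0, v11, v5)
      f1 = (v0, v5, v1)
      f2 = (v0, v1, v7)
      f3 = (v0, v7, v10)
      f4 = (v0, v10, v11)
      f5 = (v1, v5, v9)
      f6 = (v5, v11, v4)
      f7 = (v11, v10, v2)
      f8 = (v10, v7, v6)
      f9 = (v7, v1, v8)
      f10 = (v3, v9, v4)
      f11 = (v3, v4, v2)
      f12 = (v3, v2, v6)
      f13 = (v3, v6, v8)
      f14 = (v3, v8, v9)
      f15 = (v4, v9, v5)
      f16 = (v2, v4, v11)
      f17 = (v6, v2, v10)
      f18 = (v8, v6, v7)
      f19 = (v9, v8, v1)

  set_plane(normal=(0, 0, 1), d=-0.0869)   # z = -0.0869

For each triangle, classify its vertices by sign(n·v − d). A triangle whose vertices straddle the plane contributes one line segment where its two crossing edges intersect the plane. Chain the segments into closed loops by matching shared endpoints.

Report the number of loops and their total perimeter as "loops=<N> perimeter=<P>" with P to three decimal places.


Straddling triangles (10 of 20):
  (v0,v1,v7) [++-] → (1.11339, 1.85521, -0.0869)–(-1.11339, 1.85521, -0.0869)  len=2.2268
  (v0,v7,v10) [+--] → (-1.11339, 1.85521, -0.0869)–(-1.22081, 1.74779, -0.0869)  len=0.1519
  (v0,v10,v11) [+-+] → (-1.22081, 1.74779, -0.0869)–(-1.8884, 0, -0.0869)  len=1.8710
  (v11,v10,v2) [+-+] → (-1.8884, 0, -0.0869)–(-1.22081, -1.74779, -0.0869)  len=1.8710
  (v7,v1,v8) [-+-] → (1.11339, 1.85521, -0.0869)–(1.22081, 1.74779, -0.0869)  len=0.1519
  (v3,v2,v6) [++-] → (-1.11339, -1.85521, -0.0869)–(1.11339, -1.85521, -0.0869)  len=2.2268
  (v3,v6,v8) [+--] → (1.11339, -1.85521, -0.0869)–(1.22081, -1.74779, -0.0869)  len=0.1519
  (v3,v8,v9) [+-+] → (1.22081, -1.74779, -0.0869)–(1.8884, 0, -0.0869)  len=1.8710
  (v6,v2,v10) [-+-] → (-1.11339, -1.85521, -0.0869)–(-1.22081, -1.74779, -0.0869)  len=0.1519
  (v9,v8,v1) [+-+] → (1.8884, 0, -0.0869)–(1.22081, 1.74779, -0.0869)  len=1.8710

Chained into 1 loop(s):
  loop 1: 10 segments, perimeter = 12.5450
Total perimeter = 12.545

loops=1 perimeter=12.545


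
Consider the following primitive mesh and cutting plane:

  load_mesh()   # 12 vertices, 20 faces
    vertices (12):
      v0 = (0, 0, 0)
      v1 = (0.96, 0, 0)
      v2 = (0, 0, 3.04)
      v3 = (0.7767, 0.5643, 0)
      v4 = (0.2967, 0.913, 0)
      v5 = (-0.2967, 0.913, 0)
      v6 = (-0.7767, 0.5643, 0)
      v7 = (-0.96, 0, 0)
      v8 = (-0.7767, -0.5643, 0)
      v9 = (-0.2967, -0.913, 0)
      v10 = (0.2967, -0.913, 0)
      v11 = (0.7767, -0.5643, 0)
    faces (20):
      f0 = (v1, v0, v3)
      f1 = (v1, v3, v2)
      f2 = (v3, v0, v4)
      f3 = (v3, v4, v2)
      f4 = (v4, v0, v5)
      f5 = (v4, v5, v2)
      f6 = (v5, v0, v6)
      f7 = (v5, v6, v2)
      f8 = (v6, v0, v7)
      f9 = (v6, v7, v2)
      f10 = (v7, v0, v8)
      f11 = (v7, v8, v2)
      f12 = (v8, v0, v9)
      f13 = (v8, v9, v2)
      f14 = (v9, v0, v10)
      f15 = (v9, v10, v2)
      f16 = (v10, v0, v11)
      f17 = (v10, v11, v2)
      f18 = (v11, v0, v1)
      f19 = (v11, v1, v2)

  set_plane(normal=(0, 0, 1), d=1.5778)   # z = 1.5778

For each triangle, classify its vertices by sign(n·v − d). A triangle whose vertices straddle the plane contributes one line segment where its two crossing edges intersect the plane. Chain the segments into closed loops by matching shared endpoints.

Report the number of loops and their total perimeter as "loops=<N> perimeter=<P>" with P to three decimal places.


Straddling triangles (10 of 20):
  (v1,v3,v2) [--+] → (0.373582, 0.271421, 1.5778)–(0.461747, 0, 1.5778)  len=0.2854
  (v3,v4,v2) [--+] → (0.142709, 0.439141, 1.5778)–(0.373582, 0.271421, 1.5778)  len=0.2854
  (v4,v5,v2) [--+] → (-0.142709, 0.439141, 1.5778)–(0.142709, 0.439141, 1.5778)  len=0.2854
  (v5,v6,v2) [--+] → (-0.373582, 0.271421, 1.5778)–(-0.142709, 0.439141, 1.5778)  len=0.2854
  (v6,v7,v2) [--+] → (-0.461747, 0, 1.5778)–(-0.373582, 0.271421, 1.5778)  len=0.2854
  (v7,v8,v2) [--+] → (-0.373582, -0.271421, 1.5778)–(-0.461747, 0, 1.5778)  len=0.2854
  (v8,v9,v2) [--+] → (-0.142709, -0.439141, 1.5778)–(-0.373582, -0.271421, 1.5778)  len=0.2854
  (v9,v10,v2) [--+] → (0.142709, -0.439141, 1.5778)–(-0.142709, -0.439141, 1.5778)  len=0.2854
  (v10,v11,v2) [--+] → (0.373582, -0.271421, 1.5778)–(0.142709, -0.439141, 1.5778)  len=0.2854
  (v11,v1,v2) [--+] → (0.461747, 0, 1.5778)–(0.373582, -0.271421, 1.5778)  len=0.2854

Chained into 1 loop(s):
  loop 1: 10 segments, perimeter = 2.8538
Total perimeter = 2.854

loops=1 perimeter=2.854


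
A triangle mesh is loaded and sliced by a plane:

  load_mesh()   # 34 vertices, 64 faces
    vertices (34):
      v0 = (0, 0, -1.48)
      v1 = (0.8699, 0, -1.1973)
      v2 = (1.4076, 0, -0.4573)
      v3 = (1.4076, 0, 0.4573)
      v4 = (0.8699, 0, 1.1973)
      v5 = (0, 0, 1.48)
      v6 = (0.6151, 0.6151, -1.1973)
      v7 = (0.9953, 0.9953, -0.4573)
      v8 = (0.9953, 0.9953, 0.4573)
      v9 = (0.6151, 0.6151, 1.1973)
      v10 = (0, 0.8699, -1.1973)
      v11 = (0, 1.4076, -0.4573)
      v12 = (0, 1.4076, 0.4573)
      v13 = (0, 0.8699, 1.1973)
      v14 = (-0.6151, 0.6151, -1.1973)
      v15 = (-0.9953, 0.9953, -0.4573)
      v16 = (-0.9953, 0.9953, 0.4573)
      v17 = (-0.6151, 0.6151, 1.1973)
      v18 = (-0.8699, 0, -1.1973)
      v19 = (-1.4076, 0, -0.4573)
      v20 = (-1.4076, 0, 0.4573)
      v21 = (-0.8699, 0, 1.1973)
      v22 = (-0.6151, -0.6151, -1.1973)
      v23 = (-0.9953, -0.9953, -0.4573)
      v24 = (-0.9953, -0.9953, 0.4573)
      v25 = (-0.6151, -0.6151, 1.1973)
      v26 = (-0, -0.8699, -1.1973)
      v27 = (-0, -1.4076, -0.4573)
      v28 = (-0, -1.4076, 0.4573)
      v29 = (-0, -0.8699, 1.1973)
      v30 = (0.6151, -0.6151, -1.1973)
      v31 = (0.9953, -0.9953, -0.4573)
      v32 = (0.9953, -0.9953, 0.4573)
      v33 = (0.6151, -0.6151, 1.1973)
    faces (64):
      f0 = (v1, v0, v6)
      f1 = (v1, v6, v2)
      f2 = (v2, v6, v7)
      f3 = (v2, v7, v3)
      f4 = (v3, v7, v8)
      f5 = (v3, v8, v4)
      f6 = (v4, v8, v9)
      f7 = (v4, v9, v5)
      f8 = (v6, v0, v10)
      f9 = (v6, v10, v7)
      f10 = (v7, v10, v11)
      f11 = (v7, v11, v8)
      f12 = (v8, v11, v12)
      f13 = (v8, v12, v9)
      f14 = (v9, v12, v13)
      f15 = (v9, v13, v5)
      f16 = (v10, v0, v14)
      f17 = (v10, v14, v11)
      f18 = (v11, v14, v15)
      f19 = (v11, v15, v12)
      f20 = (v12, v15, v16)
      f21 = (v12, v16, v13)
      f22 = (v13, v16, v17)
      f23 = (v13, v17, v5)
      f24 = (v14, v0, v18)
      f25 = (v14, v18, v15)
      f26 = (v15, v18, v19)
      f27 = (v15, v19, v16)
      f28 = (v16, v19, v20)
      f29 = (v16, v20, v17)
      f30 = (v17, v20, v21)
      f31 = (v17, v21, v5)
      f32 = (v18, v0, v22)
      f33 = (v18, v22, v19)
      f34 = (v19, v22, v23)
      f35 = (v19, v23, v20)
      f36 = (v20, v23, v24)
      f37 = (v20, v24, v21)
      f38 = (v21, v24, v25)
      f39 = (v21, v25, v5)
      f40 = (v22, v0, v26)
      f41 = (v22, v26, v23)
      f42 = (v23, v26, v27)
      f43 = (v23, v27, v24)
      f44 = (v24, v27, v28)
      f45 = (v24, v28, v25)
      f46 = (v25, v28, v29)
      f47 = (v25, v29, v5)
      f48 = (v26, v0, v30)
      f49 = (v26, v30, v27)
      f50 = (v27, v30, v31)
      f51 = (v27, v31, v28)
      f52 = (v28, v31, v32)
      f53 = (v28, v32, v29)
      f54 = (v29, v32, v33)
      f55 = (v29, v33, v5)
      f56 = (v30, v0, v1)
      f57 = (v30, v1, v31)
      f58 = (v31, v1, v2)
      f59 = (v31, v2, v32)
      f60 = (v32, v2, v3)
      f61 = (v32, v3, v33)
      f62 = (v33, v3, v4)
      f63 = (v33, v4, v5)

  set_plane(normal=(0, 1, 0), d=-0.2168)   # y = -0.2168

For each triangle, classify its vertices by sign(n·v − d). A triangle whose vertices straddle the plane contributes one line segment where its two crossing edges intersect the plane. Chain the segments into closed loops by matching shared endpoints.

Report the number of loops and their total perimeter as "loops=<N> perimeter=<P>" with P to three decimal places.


loops=1 perimeter=8.732

Straddling triangles (20 of 64):
  (v18,v0,v22) [++-] → (-0.2168, -0.2168, -1.38036)–(-0.780092, -0.2168, -1.1973)  len=0.5923
  (v18,v22,v19) [+-+] → (-0.780092, -0.2168, -1.1973)–(-1.12827, -0.2168, -0.718123)  len=0.5923
  (v19,v22,v23) [+--] → (-1.12827, -0.2168, -0.718123)–(-1.31779, -0.2168, -0.4573)  len=0.3224
  (v19,v23,v20) [+-+] → (-1.31779, -0.2168, -0.4573)–(-1.31779, -0.2168, 0.258078)  len=0.7154
  (v20,v23,v24) [+--] → (-1.31779, -0.2168, 0.258078)–(-1.31779, -0.2168, 0.4573)  len=0.1992
  (v20,v24,v21) [+-+] → (-1.31779, -0.2168, 0.4573)–(-0.897215, -0.2168, 1.03611)  len=0.7155
  (v21,v24,v25) [+--] → (-0.897215, -0.2168, 1.03611)–(-0.780092, -0.2168, 1.1973)  len=0.1992
  (v21,v25,v5) [+-+] → (-0.780092, -0.2168, 1.1973)–(-0.2168, -0.2168, 1.38036)  len=0.5923
  (v22,v0,v26) [-+-] → (-0.2168, -0.2168, -1.38036)–(0, -0.2168, -1.40954)  len=0.2188
  (v25,v29,v5) [--+] → (0, -0.2168, 1.40954)–(-0.2168, -0.2168, 1.38036)  len=0.2188
  (v26,v0,v30) [-+-] → (0, -0.2168, -1.40954)–(0.2168, -0.2168, -1.38036)  len=0.2188
  (v29,v33,v5) [--+] → (0.2168, -0.2168, 1.38036)–(0, -0.2168, 1.40954)  len=0.2188
  (v30,v0,v1) [-++] → (0.2168, -0.2168, -1.38036)–(0.780092, -0.2168, -1.1973)  len=0.5923
  (v30,v1,v31) [-+-] → (0.780092, -0.2168, -1.1973)–(0.897215, -0.2168, -1.03611)  len=0.1992
  (v31,v1,v2) [-++] → (0.897215, -0.2168, -1.03611)–(1.31779, -0.2168, -0.4573)  len=0.7155
  (v31,v2,v32) [-+-] → (1.31779, -0.2168, -0.4573)–(1.31779, -0.2168, -0.258078)  len=0.1992
  (v32,v2,v3) [-++] → (1.31779, -0.2168, -0.258078)–(1.31779, -0.2168, 0.4573)  len=0.7154
  (v32,v3,v33) [-+-] → (1.31779, -0.2168, 0.4573)–(1.12827, -0.2168, 0.718123)  len=0.3224
  (v33,v3,v4) [-++] → (1.12827, -0.2168, 0.718123)–(0.780092, -0.2168, 1.1973)  len=0.5923
  (v33,v4,v5) [-++] → (0.780092, -0.2168, 1.1973)–(0.2168, -0.2168, 1.38036)  len=0.5923

Chained into 1 loop(s):
  loop 1: 20 segments, perimeter = 8.7323
Total perimeter = 8.732


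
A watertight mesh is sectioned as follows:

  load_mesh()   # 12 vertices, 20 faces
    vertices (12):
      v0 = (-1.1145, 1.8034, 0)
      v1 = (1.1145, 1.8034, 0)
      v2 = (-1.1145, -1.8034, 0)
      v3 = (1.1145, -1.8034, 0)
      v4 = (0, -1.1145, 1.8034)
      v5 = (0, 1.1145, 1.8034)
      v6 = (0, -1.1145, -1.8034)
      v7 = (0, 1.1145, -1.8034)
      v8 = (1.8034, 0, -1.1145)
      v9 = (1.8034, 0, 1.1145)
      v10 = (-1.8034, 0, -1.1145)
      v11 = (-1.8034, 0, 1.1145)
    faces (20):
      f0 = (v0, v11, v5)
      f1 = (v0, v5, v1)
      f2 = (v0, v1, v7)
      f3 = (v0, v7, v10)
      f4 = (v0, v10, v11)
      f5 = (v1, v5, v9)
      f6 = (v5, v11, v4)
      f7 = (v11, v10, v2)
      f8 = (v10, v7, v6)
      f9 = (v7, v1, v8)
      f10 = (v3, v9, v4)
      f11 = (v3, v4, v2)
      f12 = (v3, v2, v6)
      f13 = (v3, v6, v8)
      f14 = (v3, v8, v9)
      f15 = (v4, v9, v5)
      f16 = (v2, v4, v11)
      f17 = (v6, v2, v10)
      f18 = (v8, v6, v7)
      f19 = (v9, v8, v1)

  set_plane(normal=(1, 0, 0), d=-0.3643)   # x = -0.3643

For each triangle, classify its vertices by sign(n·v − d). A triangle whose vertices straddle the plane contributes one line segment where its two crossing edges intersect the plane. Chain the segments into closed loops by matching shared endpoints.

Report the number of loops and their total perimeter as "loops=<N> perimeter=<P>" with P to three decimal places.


Straddling triangles (10 of 20):
  (v0,v11,v5) [--+] → (-0.3643, 0.889363, 1.66424)–(-0.3643, 1.33968, 1.21392)  len=0.6368
  (v0,v5,v1) [-++] → (-0.3643, 1.33968, 1.21392)–(-0.3643, 1.8034, 0)  len=1.2995
  (v0,v1,v7) [-++] → (-0.3643, 1.8034, 0)–(-0.3643, 1.33968, -1.21392)  len=1.2995
  (v0,v7,v10) [-+-] → (-0.3643, 1.33968, -1.21392)–(-0.3643, 0.889363, -1.66424)  len=0.6368
  (v5,v11,v4) [+-+] → (-0.3643, 0.889363, 1.66424)–(-0.3643, -0.889363, 1.66424)  len=1.7787
  (v10,v7,v6) [-++] → (-0.3643, 0.889363, -1.66424)–(-0.3643, -0.889363, -1.66424)  len=1.7787
  (v3,v4,v2) [++-] → (-0.3643, -1.33968, 1.21392)–(-0.3643, -1.8034, 0)  len=1.2995
  (v3,v2,v6) [+-+] → (-0.3643, -1.8034, 0)–(-0.3643, -1.33968, -1.21392)  len=1.2995
  (v2,v4,v11) [-+-] → (-0.3643, -1.33968, 1.21392)–(-0.3643, -0.889363, 1.66424)  len=0.6368
  (v6,v2,v10) [+--] → (-0.3643, -1.33968, -1.21392)–(-0.3643, -0.889363, -1.66424)  len=0.6368

Chained into 1 loop(s):
  loop 1: 10 segments, perimeter = 11.3027
Total perimeter = 11.303

loops=1 perimeter=11.303


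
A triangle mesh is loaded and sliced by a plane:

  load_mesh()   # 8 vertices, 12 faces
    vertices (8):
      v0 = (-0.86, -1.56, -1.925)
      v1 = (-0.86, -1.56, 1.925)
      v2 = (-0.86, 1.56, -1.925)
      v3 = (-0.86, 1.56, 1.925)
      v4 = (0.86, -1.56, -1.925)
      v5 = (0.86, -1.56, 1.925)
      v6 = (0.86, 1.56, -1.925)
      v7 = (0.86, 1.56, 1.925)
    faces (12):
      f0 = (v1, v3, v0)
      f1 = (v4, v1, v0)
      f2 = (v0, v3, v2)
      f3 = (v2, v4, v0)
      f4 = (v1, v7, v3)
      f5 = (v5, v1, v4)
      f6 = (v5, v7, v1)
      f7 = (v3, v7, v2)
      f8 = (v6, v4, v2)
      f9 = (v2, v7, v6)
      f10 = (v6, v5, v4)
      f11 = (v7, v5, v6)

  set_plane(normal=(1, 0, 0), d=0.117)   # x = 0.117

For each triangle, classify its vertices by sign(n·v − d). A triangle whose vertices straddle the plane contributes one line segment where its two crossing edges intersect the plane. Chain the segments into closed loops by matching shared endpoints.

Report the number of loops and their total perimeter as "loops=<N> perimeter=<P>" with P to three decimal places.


loops=1 perimeter=13.940

Straddling triangles (8 of 12):
  (v4,v1,v0) [+--] → (0.117, -1.56, -0.26189)–(0.117, -1.56, -1.925)  len=1.6631
  (v2,v4,v0) [-+-] → (0.117, -0.212233, -1.925)–(0.117, -1.56, -1.925)  len=1.3478
  (v1,v7,v3) [-+-] → (0.117, 0.212233, 1.925)–(0.117, 1.56, 1.925)  len=1.3478
  (v5,v1,v4) [+-+] → (0.117, -1.56, 1.925)–(0.117, -1.56, -0.26189)  len=2.1869
  (v5,v7,v1) [++-] → (0.117, 0.212233, 1.925)–(0.117, -1.56, 1.925)  len=1.7722
  (v3,v7,v2) [-+-] → (0.117, 1.56, 1.925)–(0.117, 1.56, 0.26189)  len=1.6631
  (v6,v4,v2) [++-] → (0.117, -0.212233, -1.925)–(0.117, 1.56, -1.925)  len=1.7722
  (v2,v7,v6) [-++] → (0.117, 1.56, 0.26189)–(0.117, 1.56, -1.925)  len=2.1869

Chained into 1 loop(s):
  loop 1: 8 segments, perimeter = 13.9400
Total perimeter = 13.940
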